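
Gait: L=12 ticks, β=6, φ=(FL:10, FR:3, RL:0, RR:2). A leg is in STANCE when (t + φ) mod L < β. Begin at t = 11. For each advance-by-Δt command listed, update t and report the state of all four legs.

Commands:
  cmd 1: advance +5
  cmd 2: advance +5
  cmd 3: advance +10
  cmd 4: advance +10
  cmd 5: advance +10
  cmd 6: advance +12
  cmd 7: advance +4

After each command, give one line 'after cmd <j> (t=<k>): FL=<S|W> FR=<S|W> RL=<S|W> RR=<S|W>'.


after cmd 1 (t=16): FL=S FR=W RL=S RR=W
after cmd 2 (t=21): FL=W FR=S RL=W RR=W
after cmd 3 (t=31): FL=S FR=W RL=W RR=W
after cmd 4 (t=41): FL=S FR=W RL=S RR=W
after cmd 5 (t=51): FL=S FR=W RL=S RR=S
after cmd 6 (t=63): FL=S FR=W RL=S RR=S
after cmd 7 (t=67): FL=S FR=W RL=W RR=W

start t=11: FL=W FR=S RL=W RR=S
cmd 1: advance +5 → t=16, phase=(2,7,4,6) → FL=S FR=W RL=S RR=W
cmd 2: advance +5 → t=21, phase=(7,0,9,11) → FL=W FR=S RL=W RR=W
cmd 3: advance +10 → t=31, phase=(5,10,7,9) → FL=S FR=W RL=W RR=W
cmd 4: advance +10 → t=41, phase=(3,8,5,7) → FL=S FR=W RL=S RR=W
cmd 5: advance +10 → t=51, phase=(1,6,3,5) → FL=S FR=W RL=S RR=S
cmd 6: advance +12 → t=63, phase=(1,6,3,5) → FL=S FR=W RL=S RR=S
cmd 7: advance +4 → t=67, phase=(5,10,7,9) → FL=S FR=W RL=W RR=W


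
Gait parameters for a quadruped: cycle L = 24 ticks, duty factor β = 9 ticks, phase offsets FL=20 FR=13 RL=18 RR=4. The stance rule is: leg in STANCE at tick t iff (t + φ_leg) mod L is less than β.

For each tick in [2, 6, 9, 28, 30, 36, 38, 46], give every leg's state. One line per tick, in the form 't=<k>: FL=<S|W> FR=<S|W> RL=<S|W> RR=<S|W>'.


t=2: phase=(22,15,20,6) vs β=9 → FL=W FR=W RL=W RR=S
t=6: phase=(2,19,0,10) vs β=9 → FL=S FR=W RL=S RR=W
t=9: phase=(5,22,3,13) vs β=9 → FL=S FR=W RL=S RR=W
t=28: phase=(0,17,22,8) vs β=9 → FL=S FR=W RL=W RR=S
t=30: phase=(2,19,0,10) vs β=9 → FL=S FR=W RL=S RR=W
t=36: phase=(8,1,6,16) vs β=9 → FL=S FR=S RL=S RR=W
t=38: phase=(10,3,8,18) vs β=9 → FL=W FR=S RL=S RR=W
t=46: phase=(18,11,16,2) vs β=9 → FL=W FR=W RL=W RR=S

t=2: FL=W FR=W RL=W RR=S
t=6: FL=S FR=W RL=S RR=W
t=9: FL=S FR=W RL=S RR=W
t=28: FL=S FR=W RL=W RR=S
t=30: FL=S FR=W RL=S RR=W
t=36: FL=S FR=S RL=S RR=W
t=38: FL=W FR=S RL=S RR=W
t=46: FL=W FR=W RL=W RR=S


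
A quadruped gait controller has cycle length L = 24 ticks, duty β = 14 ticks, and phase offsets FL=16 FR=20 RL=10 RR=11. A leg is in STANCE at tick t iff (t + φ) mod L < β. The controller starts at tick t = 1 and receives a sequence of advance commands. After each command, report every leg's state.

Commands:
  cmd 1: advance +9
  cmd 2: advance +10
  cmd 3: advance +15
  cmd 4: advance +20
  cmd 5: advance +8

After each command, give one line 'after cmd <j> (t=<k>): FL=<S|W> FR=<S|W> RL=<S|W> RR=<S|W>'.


start t=1: FL=W FR=W RL=S RR=S
cmd 1: advance +9 → t=10, phase=(2,6,20,21) → FL=S FR=S RL=W RR=W
cmd 2: advance +10 → t=20, phase=(12,16,6,7) → FL=S FR=W RL=S RR=S
cmd 3: advance +15 → t=35, phase=(3,7,21,22) → FL=S FR=S RL=W RR=W
cmd 4: advance +20 → t=55, phase=(23,3,17,18) → FL=W FR=S RL=W RR=W
cmd 5: advance +8 → t=63, phase=(7,11,1,2) → FL=S FR=S RL=S RR=S

after cmd 1 (t=10): FL=S FR=S RL=W RR=W
after cmd 2 (t=20): FL=S FR=W RL=S RR=S
after cmd 3 (t=35): FL=S FR=S RL=W RR=W
after cmd 4 (t=55): FL=W FR=S RL=W RR=W
after cmd 5 (t=63): FL=S FR=S RL=S RR=S


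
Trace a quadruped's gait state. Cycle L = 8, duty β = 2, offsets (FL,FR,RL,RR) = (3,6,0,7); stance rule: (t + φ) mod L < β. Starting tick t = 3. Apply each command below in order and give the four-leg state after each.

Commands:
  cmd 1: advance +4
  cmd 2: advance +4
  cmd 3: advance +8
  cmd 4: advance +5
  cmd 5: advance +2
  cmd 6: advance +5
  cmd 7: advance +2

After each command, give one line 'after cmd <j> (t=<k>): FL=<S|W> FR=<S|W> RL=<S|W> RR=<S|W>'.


start t=3: FL=W FR=S RL=W RR=W
cmd 1: advance +4 → t=7, phase=(2,5,7,6) → FL=W FR=W RL=W RR=W
cmd 2: advance +4 → t=11, phase=(6,1,3,2) → FL=W FR=S RL=W RR=W
cmd 3: advance +8 → t=19, phase=(6,1,3,2) → FL=W FR=S RL=W RR=W
cmd 4: advance +5 → t=24, phase=(3,6,0,7) → FL=W FR=W RL=S RR=W
cmd 5: advance +2 → t=26, phase=(5,0,2,1) → FL=W FR=S RL=W RR=S
cmd 6: advance +5 → t=31, phase=(2,5,7,6) → FL=W FR=W RL=W RR=W
cmd 7: advance +2 → t=33, phase=(4,7,1,0) → FL=W FR=W RL=S RR=S

after cmd 1 (t=7): FL=W FR=W RL=W RR=W
after cmd 2 (t=11): FL=W FR=S RL=W RR=W
after cmd 3 (t=19): FL=W FR=S RL=W RR=W
after cmd 4 (t=24): FL=W FR=W RL=S RR=W
after cmd 5 (t=26): FL=W FR=S RL=W RR=S
after cmd 6 (t=31): FL=W FR=W RL=W RR=W
after cmd 7 (t=33): FL=W FR=W RL=S RR=S


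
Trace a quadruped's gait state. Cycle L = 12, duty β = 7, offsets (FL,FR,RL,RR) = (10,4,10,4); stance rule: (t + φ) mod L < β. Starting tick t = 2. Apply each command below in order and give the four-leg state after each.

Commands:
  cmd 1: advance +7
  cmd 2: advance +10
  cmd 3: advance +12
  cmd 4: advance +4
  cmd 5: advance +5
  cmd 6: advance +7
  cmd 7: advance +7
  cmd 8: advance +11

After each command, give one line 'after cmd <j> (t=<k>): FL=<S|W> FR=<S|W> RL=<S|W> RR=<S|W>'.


start t=2: FL=S FR=S RL=S RR=S
cmd 1: advance +7 → t=9, phase=(7,1,7,1) → FL=W FR=S RL=W RR=S
cmd 2: advance +10 → t=19, phase=(5,11,5,11) → FL=S FR=W RL=S RR=W
cmd 3: advance +12 → t=31, phase=(5,11,5,11) → FL=S FR=W RL=S RR=W
cmd 4: advance +4 → t=35, phase=(9,3,9,3) → FL=W FR=S RL=W RR=S
cmd 5: advance +5 → t=40, phase=(2,8,2,8) → FL=S FR=W RL=S RR=W
cmd 6: advance +7 → t=47, phase=(9,3,9,3) → FL=W FR=S RL=W RR=S
cmd 7: advance +7 → t=54, phase=(4,10,4,10) → FL=S FR=W RL=S RR=W
cmd 8: advance +11 → t=65, phase=(3,9,3,9) → FL=S FR=W RL=S RR=W

after cmd 1 (t=9): FL=W FR=S RL=W RR=S
after cmd 2 (t=19): FL=S FR=W RL=S RR=W
after cmd 3 (t=31): FL=S FR=W RL=S RR=W
after cmd 4 (t=35): FL=W FR=S RL=W RR=S
after cmd 5 (t=40): FL=S FR=W RL=S RR=W
after cmd 6 (t=47): FL=W FR=S RL=W RR=S
after cmd 7 (t=54): FL=S FR=W RL=S RR=W
after cmd 8 (t=65): FL=S FR=W RL=S RR=W


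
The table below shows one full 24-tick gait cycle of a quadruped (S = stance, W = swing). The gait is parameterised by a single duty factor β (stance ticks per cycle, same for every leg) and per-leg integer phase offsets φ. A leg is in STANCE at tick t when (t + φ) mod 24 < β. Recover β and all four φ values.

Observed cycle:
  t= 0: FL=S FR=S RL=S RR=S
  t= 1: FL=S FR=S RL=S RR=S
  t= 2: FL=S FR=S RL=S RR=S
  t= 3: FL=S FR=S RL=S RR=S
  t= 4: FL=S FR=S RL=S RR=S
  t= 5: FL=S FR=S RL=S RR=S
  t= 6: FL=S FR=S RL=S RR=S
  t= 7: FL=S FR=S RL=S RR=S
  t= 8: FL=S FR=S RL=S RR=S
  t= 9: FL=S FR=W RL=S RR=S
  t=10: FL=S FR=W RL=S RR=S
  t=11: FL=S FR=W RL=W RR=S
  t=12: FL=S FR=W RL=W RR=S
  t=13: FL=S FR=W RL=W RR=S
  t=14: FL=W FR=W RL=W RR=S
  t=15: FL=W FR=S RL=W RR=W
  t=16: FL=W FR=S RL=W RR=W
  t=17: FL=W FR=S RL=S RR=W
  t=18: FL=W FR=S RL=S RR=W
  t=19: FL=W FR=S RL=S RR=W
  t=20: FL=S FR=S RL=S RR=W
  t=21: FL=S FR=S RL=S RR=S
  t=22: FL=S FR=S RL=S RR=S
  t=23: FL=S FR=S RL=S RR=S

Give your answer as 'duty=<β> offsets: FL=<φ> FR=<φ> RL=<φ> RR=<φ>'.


duty β = stance ticks per leg = 18
FL: stance ticks = 18; W→S at t=20 → φ=4
FR: stance ticks = 18; W→S at t=15 → φ=9
RL: stance ticks = 18; W→S at t=17 → φ=7
RR: stance ticks = 18; W→S at t=21 → φ=3

duty=18 offsets: FL=4 FR=9 RL=7 RR=3


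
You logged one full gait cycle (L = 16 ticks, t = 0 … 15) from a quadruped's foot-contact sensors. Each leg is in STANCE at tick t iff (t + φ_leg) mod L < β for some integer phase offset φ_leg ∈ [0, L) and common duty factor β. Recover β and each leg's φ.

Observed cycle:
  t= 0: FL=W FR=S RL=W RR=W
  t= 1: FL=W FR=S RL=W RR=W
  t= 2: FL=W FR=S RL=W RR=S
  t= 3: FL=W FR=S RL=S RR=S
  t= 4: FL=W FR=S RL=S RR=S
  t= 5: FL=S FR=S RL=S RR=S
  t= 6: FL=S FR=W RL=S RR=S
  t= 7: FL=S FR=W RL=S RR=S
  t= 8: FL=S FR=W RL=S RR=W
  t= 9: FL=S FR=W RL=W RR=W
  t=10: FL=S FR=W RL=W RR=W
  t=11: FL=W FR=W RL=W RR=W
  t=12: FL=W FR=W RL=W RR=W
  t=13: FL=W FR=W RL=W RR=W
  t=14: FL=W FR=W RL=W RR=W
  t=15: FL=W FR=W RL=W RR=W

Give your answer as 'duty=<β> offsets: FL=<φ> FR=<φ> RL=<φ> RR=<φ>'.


duty=6 offsets: FL=11 FR=0 RL=13 RR=14

duty β = stance ticks per leg = 6
FL: stance ticks = 6; W→S at t=5 → φ=11
FR: stance ticks = 6; W→S at t=0 → φ=0
RL: stance ticks = 6; W→S at t=3 → φ=13
RR: stance ticks = 6; W→S at t=2 → φ=14


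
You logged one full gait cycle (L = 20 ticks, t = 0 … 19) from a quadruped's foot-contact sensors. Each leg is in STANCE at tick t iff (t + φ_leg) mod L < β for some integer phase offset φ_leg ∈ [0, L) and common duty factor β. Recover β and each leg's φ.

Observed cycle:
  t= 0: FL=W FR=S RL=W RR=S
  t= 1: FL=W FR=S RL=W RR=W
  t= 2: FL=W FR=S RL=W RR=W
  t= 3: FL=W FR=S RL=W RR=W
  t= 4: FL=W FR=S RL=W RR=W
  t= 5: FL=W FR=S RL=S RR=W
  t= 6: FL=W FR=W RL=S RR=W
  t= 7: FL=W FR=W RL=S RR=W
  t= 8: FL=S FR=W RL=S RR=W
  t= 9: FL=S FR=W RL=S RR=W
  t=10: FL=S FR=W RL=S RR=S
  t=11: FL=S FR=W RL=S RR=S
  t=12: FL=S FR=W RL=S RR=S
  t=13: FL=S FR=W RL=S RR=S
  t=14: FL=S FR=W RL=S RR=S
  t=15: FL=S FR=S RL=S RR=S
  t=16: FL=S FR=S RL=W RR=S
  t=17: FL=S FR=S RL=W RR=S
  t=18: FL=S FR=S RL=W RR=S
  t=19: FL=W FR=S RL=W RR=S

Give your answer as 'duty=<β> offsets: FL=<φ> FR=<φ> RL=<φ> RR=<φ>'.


duty=11 offsets: FL=12 FR=5 RL=15 RR=10

duty β = stance ticks per leg = 11
FL: stance ticks = 11; W→S at t=8 → φ=12
FR: stance ticks = 11; W→S at t=15 → φ=5
RL: stance ticks = 11; W→S at t=5 → φ=15
RR: stance ticks = 11; W→S at t=10 → φ=10


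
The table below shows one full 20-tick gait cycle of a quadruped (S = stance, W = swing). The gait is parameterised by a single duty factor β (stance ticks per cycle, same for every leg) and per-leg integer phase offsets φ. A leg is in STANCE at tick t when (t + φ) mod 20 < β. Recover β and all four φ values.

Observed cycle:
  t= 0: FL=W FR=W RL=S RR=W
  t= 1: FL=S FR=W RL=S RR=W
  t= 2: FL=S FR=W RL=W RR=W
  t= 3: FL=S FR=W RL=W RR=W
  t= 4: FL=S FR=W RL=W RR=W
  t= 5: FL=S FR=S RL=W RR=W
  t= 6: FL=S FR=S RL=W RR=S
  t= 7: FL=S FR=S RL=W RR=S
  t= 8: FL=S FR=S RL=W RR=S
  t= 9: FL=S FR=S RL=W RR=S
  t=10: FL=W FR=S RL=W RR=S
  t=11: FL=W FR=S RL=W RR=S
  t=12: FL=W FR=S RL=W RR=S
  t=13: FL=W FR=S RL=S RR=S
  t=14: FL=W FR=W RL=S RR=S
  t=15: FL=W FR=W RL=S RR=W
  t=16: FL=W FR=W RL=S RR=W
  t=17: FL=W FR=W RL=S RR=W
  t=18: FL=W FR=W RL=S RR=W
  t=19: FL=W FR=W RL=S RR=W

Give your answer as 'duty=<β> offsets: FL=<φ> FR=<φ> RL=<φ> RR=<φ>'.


duty β = stance ticks per leg = 9
FL: stance ticks = 9; W→S at t=1 → φ=19
FR: stance ticks = 9; W→S at t=5 → φ=15
RL: stance ticks = 9; W→S at t=13 → φ=7
RR: stance ticks = 9; W→S at t=6 → φ=14

duty=9 offsets: FL=19 FR=15 RL=7 RR=14


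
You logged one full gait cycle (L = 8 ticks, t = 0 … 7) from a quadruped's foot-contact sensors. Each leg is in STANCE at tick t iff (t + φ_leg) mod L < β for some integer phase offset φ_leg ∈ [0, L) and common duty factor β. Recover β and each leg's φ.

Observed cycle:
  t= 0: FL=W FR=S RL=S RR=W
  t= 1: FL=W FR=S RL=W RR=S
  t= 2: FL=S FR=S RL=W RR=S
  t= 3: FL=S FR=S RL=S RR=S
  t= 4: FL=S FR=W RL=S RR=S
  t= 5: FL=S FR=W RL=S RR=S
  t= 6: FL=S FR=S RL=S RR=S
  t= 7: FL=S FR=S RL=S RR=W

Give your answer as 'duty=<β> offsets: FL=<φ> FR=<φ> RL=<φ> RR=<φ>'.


duty=6 offsets: FL=6 FR=2 RL=5 RR=7

duty β = stance ticks per leg = 6
FL: stance ticks = 6; W→S at t=2 → φ=6
FR: stance ticks = 6; W→S at t=6 → φ=2
RL: stance ticks = 6; W→S at t=3 → φ=5
RR: stance ticks = 6; W→S at t=1 → φ=7


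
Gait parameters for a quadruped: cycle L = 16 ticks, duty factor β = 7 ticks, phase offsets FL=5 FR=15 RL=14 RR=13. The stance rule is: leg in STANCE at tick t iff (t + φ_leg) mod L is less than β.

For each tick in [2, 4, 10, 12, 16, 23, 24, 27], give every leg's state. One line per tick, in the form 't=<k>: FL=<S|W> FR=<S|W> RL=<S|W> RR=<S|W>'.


t=2: FL=W FR=S RL=S RR=W
t=4: FL=W FR=S RL=S RR=S
t=10: FL=W FR=W RL=W RR=W
t=12: FL=S FR=W RL=W RR=W
t=16: FL=S FR=W RL=W RR=W
t=23: FL=W FR=S RL=S RR=S
t=24: FL=W FR=W RL=S RR=S
t=27: FL=S FR=W RL=W RR=W

t=2: phase=(7,1,0,15) vs β=7 → FL=W FR=S RL=S RR=W
t=4: phase=(9,3,2,1) vs β=7 → FL=W FR=S RL=S RR=S
t=10: phase=(15,9,8,7) vs β=7 → FL=W FR=W RL=W RR=W
t=12: phase=(1,11,10,9) vs β=7 → FL=S FR=W RL=W RR=W
t=16: phase=(5,15,14,13) vs β=7 → FL=S FR=W RL=W RR=W
t=23: phase=(12,6,5,4) vs β=7 → FL=W FR=S RL=S RR=S
t=24: phase=(13,7,6,5) vs β=7 → FL=W FR=W RL=S RR=S
t=27: phase=(0,10,9,8) vs β=7 → FL=S FR=W RL=W RR=W


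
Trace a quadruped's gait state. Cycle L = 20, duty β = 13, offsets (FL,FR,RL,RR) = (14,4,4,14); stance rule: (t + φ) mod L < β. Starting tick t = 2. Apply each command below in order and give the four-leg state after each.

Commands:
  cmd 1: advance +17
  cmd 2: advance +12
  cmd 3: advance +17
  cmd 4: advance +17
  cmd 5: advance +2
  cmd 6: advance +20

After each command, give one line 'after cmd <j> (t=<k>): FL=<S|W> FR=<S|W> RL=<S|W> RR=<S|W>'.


after cmd 1 (t=19): FL=W FR=S RL=S RR=W
after cmd 2 (t=31): FL=S FR=W RL=W RR=S
after cmd 3 (t=48): FL=S FR=S RL=S RR=S
after cmd 4 (t=65): FL=W FR=S RL=S RR=W
after cmd 5 (t=67): FL=S FR=S RL=S RR=S
after cmd 6 (t=87): FL=S FR=S RL=S RR=S

start t=2: FL=W FR=S RL=S RR=W
cmd 1: advance +17 → t=19, phase=(13,3,3,13) → FL=W FR=S RL=S RR=W
cmd 2: advance +12 → t=31, phase=(5,15,15,5) → FL=S FR=W RL=W RR=S
cmd 3: advance +17 → t=48, phase=(2,12,12,2) → FL=S FR=S RL=S RR=S
cmd 4: advance +17 → t=65, phase=(19,9,9,19) → FL=W FR=S RL=S RR=W
cmd 5: advance +2 → t=67, phase=(1,11,11,1) → FL=S FR=S RL=S RR=S
cmd 6: advance +20 → t=87, phase=(1,11,11,1) → FL=S FR=S RL=S RR=S


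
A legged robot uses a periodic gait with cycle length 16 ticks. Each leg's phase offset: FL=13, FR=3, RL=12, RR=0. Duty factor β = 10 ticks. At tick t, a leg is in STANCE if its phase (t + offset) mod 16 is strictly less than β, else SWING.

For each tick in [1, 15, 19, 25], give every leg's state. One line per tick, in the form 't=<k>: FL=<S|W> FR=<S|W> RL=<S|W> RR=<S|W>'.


t=1: FL=W FR=S RL=W RR=S
t=15: FL=W FR=S RL=W RR=W
t=19: FL=S FR=S RL=W RR=S
t=25: FL=S FR=W RL=S RR=S

t=1: phase=(14,4,13,1) vs β=10 → FL=W FR=S RL=W RR=S
t=15: phase=(12,2,11,15) vs β=10 → FL=W FR=S RL=W RR=W
t=19: phase=(0,6,15,3) vs β=10 → FL=S FR=S RL=W RR=S
t=25: phase=(6,12,5,9) vs β=10 → FL=S FR=W RL=S RR=S


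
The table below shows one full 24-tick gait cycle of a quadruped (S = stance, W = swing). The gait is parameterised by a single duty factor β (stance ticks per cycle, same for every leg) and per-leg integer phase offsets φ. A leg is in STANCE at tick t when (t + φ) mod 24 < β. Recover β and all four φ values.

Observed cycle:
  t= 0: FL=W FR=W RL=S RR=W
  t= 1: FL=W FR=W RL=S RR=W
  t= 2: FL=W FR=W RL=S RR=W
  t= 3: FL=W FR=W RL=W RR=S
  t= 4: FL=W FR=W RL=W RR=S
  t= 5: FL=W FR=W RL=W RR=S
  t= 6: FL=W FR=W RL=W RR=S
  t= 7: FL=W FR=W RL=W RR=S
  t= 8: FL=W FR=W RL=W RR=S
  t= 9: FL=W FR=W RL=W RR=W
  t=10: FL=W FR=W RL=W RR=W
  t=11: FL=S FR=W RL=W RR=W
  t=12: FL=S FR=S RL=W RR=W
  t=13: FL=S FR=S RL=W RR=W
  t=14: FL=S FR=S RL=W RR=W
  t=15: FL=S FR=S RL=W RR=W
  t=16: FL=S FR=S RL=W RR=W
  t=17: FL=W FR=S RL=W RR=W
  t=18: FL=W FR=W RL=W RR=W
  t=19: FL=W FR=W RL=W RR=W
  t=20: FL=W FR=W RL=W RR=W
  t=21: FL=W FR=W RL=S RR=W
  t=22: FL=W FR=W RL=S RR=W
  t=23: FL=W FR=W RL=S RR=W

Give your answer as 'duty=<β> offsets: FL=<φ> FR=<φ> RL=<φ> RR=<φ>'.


duty β = stance ticks per leg = 6
FL: stance ticks = 6; W→S at t=11 → φ=13
FR: stance ticks = 6; W→S at t=12 → φ=12
RL: stance ticks = 6; W→S at t=21 → φ=3
RR: stance ticks = 6; W→S at t=3 → φ=21

duty=6 offsets: FL=13 FR=12 RL=3 RR=21


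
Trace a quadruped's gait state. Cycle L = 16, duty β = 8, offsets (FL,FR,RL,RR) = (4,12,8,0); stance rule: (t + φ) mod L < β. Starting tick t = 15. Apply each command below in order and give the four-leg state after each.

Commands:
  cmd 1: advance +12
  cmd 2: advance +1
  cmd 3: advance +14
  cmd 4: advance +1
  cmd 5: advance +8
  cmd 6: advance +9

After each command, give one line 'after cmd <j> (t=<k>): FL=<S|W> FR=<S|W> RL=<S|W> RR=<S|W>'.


after cmd 1 (t=27): FL=W FR=S RL=S RR=W
after cmd 2 (t=28): FL=S FR=W RL=S RR=W
after cmd 3 (t=42): FL=W FR=S RL=S RR=W
after cmd 4 (t=43): FL=W FR=S RL=S RR=W
after cmd 5 (t=51): FL=S FR=W RL=W RR=S
after cmd 6 (t=60): FL=S FR=W RL=S RR=W

start t=15: FL=S FR=W RL=S RR=W
cmd 1: advance +12 → t=27, phase=(15,7,3,11) → FL=W FR=S RL=S RR=W
cmd 2: advance +1 → t=28, phase=(0,8,4,12) → FL=S FR=W RL=S RR=W
cmd 3: advance +14 → t=42, phase=(14,6,2,10) → FL=W FR=S RL=S RR=W
cmd 4: advance +1 → t=43, phase=(15,7,3,11) → FL=W FR=S RL=S RR=W
cmd 5: advance +8 → t=51, phase=(7,15,11,3) → FL=S FR=W RL=W RR=S
cmd 6: advance +9 → t=60, phase=(0,8,4,12) → FL=S FR=W RL=S RR=W


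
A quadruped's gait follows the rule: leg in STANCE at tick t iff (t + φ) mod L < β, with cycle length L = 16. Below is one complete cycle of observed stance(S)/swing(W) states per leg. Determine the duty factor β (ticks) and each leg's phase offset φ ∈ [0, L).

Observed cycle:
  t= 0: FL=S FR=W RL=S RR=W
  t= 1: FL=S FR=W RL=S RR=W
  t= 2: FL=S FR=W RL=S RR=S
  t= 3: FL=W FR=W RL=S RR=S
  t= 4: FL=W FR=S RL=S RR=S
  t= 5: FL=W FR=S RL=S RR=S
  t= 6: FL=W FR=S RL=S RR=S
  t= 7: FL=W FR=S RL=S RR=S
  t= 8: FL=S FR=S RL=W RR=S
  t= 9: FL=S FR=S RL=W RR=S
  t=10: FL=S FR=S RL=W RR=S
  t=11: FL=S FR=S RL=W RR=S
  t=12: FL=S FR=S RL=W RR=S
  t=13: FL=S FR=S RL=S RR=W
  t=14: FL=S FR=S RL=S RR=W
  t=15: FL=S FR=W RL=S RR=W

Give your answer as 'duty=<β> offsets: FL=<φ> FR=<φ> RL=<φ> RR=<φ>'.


duty β = stance ticks per leg = 11
FL: stance ticks = 11; W→S at t=8 → φ=8
FR: stance ticks = 11; W→S at t=4 → φ=12
RL: stance ticks = 11; W→S at t=13 → φ=3
RR: stance ticks = 11; W→S at t=2 → φ=14

duty=11 offsets: FL=8 FR=12 RL=3 RR=14


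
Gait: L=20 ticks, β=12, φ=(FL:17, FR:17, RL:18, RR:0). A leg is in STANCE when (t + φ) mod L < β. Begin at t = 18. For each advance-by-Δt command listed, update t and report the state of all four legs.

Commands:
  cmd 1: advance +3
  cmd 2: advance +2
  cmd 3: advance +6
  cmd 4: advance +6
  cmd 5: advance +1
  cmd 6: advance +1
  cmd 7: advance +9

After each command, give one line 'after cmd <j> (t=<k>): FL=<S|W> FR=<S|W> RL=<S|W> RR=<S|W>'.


after cmd 1 (t=21): FL=W FR=W RL=W RR=S
after cmd 2 (t=23): FL=S FR=S RL=S RR=S
after cmd 3 (t=29): FL=S FR=S RL=S RR=S
after cmd 4 (t=35): FL=W FR=W RL=W RR=W
after cmd 5 (t=36): FL=W FR=W RL=W RR=W
after cmd 6 (t=37): FL=W FR=W RL=W RR=W
after cmd 7 (t=46): FL=S FR=S RL=S RR=S

start t=18: FL=W FR=W RL=W RR=W
cmd 1: advance +3 → t=21, phase=(18,18,19,1) → FL=W FR=W RL=W RR=S
cmd 2: advance +2 → t=23, phase=(0,0,1,3) → FL=S FR=S RL=S RR=S
cmd 3: advance +6 → t=29, phase=(6,6,7,9) → FL=S FR=S RL=S RR=S
cmd 4: advance +6 → t=35, phase=(12,12,13,15) → FL=W FR=W RL=W RR=W
cmd 5: advance +1 → t=36, phase=(13,13,14,16) → FL=W FR=W RL=W RR=W
cmd 6: advance +1 → t=37, phase=(14,14,15,17) → FL=W FR=W RL=W RR=W
cmd 7: advance +9 → t=46, phase=(3,3,4,6) → FL=S FR=S RL=S RR=S


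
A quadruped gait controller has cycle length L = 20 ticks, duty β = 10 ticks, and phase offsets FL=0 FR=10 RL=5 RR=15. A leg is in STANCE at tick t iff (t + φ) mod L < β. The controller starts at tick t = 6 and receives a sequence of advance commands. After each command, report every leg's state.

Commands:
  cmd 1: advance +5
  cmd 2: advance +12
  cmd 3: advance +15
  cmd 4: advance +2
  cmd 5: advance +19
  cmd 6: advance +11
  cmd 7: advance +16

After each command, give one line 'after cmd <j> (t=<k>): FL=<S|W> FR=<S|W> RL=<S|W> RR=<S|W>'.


start t=6: FL=S FR=W RL=W RR=S
cmd 1: advance +5 → t=11, phase=(11,1,16,6) → FL=W FR=S RL=W RR=S
cmd 2: advance +12 → t=23, phase=(3,13,8,18) → FL=S FR=W RL=S RR=W
cmd 3: advance +15 → t=38, phase=(18,8,3,13) → FL=W FR=S RL=S RR=W
cmd 4: advance +2 → t=40, phase=(0,10,5,15) → FL=S FR=W RL=S RR=W
cmd 5: advance +19 → t=59, phase=(19,9,4,14) → FL=W FR=S RL=S RR=W
cmd 6: advance +11 → t=70, phase=(10,0,15,5) → FL=W FR=S RL=W RR=S
cmd 7: advance +16 → t=86, phase=(6,16,11,1) → FL=S FR=W RL=W RR=S

after cmd 1 (t=11): FL=W FR=S RL=W RR=S
after cmd 2 (t=23): FL=S FR=W RL=S RR=W
after cmd 3 (t=38): FL=W FR=S RL=S RR=W
after cmd 4 (t=40): FL=S FR=W RL=S RR=W
after cmd 5 (t=59): FL=W FR=S RL=S RR=W
after cmd 6 (t=70): FL=W FR=S RL=W RR=S
after cmd 7 (t=86): FL=S FR=W RL=W RR=S


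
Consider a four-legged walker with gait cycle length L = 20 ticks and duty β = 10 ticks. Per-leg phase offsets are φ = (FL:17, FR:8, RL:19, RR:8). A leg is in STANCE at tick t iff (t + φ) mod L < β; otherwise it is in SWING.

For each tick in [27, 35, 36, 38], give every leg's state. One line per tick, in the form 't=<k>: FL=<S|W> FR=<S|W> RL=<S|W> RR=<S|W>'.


t=27: FL=S FR=W RL=S RR=W
t=35: FL=W FR=S RL=W RR=S
t=36: FL=W FR=S RL=W RR=S
t=38: FL=W FR=S RL=W RR=S

t=27: phase=(4,15,6,15) vs β=10 → FL=S FR=W RL=S RR=W
t=35: phase=(12,3,14,3) vs β=10 → FL=W FR=S RL=W RR=S
t=36: phase=(13,4,15,4) vs β=10 → FL=W FR=S RL=W RR=S
t=38: phase=(15,6,17,6) vs β=10 → FL=W FR=S RL=W RR=S


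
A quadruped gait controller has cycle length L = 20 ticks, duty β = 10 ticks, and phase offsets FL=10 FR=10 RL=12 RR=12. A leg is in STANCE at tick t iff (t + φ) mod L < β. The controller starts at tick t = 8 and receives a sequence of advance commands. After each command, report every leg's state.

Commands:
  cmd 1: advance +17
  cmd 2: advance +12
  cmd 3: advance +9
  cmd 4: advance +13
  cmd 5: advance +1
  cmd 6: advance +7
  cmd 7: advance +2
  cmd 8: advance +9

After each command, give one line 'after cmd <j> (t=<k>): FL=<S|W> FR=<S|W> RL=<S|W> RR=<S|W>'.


start t=8: FL=W FR=W RL=S RR=S
cmd 1: advance +17 → t=25, phase=(15,15,17,17) → FL=W FR=W RL=W RR=W
cmd 2: advance +12 → t=37, phase=(7,7,9,9) → FL=S FR=S RL=S RR=S
cmd 3: advance +9 → t=46, phase=(16,16,18,18) → FL=W FR=W RL=W RR=W
cmd 4: advance +13 → t=59, phase=(9,9,11,11) → FL=S FR=S RL=W RR=W
cmd 5: advance +1 → t=60, phase=(10,10,12,12) → FL=W FR=W RL=W RR=W
cmd 6: advance +7 → t=67, phase=(17,17,19,19) → FL=W FR=W RL=W RR=W
cmd 7: advance +2 → t=69, phase=(19,19,1,1) → FL=W FR=W RL=S RR=S
cmd 8: advance +9 → t=78, phase=(8,8,10,10) → FL=S FR=S RL=W RR=W

after cmd 1 (t=25): FL=W FR=W RL=W RR=W
after cmd 2 (t=37): FL=S FR=S RL=S RR=S
after cmd 3 (t=46): FL=W FR=W RL=W RR=W
after cmd 4 (t=59): FL=S FR=S RL=W RR=W
after cmd 5 (t=60): FL=W FR=W RL=W RR=W
after cmd 6 (t=67): FL=W FR=W RL=W RR=W
after cmd 7 (t=69): FL=W FR=W RL=S RR=S
after cmd 8 (t=78): FL=S FR=S RL=W RR=W


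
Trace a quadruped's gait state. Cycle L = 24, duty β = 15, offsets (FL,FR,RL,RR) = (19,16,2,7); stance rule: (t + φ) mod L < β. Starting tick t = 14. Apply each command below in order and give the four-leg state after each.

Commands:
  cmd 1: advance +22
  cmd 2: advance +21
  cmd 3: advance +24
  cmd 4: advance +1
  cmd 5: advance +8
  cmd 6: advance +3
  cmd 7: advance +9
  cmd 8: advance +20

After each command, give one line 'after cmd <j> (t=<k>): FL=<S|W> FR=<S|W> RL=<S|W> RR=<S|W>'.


after cmd 1 (t=36): FL=S FR=S RL=S RR=W
after cmd 2 (t=57): FL=S FR=S RL=S RR=W
after cmd 3 (t=81): FL=S FR=S RL=S RR=W
after cmd 4 (t=82): FL=S FR=S RL=S RR=W
after cmd 5 (t=90): FL=S FR=S RL=W RR=S
after cmd 6 (t=93): FL=W FR=S RL=W RR=S
after cmd 7 (t=102): FL=S FR=W RL=S RR=S
after cmd 8 (t=122): FL=W FR=W RL=S RR=S

start t=14: FL=S FR=S RL=W RR=W
cmd 1: advance +22 → t=36, phase=(7,4,14,19) → FL=S FR=S RL=S RR=W
cmd 2: advance +21 → t=57, phase=(4,1,11,16) → FL=S FR=S RL=S RR=W
cmd 3: advance +24 → t=81, phase=(4,1,11,16) → FL=S FR=S RL=S RR=W
cmd 4: advance +1 → t=82, phase=(5,2,12,17) → FL=S FR=S RL=S RR=W
cmd 5: advance +8 → t=90, phase=(13,10,20,1) → FL=S FR=S RL=W RR=S
cmd 6: advance +3 → t=93, phase=(16,13,23,4) → FL=W FR=S RL=W RR=S
cmd 7: advance +9 → t=102, phase=(1,22,8,13) → FL=S FR=W RL=S RR=S
cmd 8: advance +20 → t=122, phase=(21,18,4,9) → FL=W FR=W RL=S RR=S


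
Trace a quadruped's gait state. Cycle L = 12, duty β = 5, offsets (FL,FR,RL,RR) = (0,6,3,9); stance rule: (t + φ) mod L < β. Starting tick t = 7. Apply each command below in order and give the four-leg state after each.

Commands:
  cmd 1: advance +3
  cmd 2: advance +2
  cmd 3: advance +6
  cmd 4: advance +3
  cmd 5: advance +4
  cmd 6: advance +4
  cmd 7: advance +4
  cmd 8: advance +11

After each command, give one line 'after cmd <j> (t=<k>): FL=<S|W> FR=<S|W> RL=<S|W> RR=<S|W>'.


after cmd 1 (t=10): FL=W FR=S RL=S RR=W
after cmd 2 (t=12): FL=S FR=W RL=S RR=W
after cmd 3 (t=18): FL=W FR=S RL=W RR=S
after cmd 4 (t=21): FL=W FR=S RL=S RR=W
after cmd 5 (t=25): FL=S FR=W RL=S RR=W
after cmd 6 (t=29): FL=W FR=W RL=W RR=S
after cmd 7 (t=33): FL=W FR=S RL=S RR=W
after cmd 8 (t=44): FL=W FR=S RL=W RR=W

start t=7: FL=W FR=S RL=W RR=S
cmd 1: advance +3 → t=10, phase=(10,4,1,7) → FL=W FR=S RL=S RR=W
cmd 2: advance +2 → t=12, phase=(0,6,3,9) → FL=S FR=W RL=S RR=W
cmd 3: advance +6 → t=18, phase=(6,0,9,3) → FL=W FR=S RL=W RR=S
cmd 4: advance +3 → t=21, phase=(9,3,0,6) → FL=W FR=S RL=S RR=W
cmd 5: advance +4 → t=25, phase=(1,7,4,10) → FL=S FR=W RL=S RR=W
cmd 6: advance +4 → t=29, phase=(5,11,8,2) → FL=W FR=W RL=W RR=S
cmd 7: advance +4 → t=33, phase=(9,3,0,6) → FL=W FR=S RL=S RR=W
cmd 8: advance +11 → t=44, phase=(8,2,11,5) → FL=W FR=S RL=W RR=W


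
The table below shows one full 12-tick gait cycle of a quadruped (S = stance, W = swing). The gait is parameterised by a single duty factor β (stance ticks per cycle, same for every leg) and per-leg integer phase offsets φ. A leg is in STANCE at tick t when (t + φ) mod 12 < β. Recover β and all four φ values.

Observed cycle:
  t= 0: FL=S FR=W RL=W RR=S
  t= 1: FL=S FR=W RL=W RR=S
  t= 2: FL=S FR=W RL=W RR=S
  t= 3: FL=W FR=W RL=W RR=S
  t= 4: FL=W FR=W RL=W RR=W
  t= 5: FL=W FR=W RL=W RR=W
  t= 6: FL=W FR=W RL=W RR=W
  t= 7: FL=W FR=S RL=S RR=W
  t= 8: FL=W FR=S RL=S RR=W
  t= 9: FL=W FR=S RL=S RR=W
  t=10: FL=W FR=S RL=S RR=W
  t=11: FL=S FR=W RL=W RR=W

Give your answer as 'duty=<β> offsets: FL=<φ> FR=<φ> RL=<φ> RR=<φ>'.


duty β = stance ticks per leg = 4
FL: stance ticks = 4; W→S at t=11 → φ=1
FR: stance ticks = 4; W→S at t=7 → φ=5
RL: stance ticks = 4; W→S at t=7 → φ=5
RR: stance ticks = 4; W→S at t=0 → φ=0

duty=4 offsets: FL=1 FR=5 RL=5 RR=0


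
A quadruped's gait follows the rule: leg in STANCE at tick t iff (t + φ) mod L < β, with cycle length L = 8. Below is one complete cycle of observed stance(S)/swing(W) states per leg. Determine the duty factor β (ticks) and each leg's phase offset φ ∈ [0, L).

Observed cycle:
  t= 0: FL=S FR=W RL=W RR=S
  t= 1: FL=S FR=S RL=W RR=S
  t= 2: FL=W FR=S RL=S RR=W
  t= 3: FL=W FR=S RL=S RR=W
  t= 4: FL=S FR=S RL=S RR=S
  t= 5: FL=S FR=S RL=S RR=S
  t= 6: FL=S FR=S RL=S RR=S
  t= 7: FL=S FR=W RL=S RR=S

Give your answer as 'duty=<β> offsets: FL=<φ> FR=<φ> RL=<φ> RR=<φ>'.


duty=6 offsets: FL=4 FR=7 RL=6 RR=4

duty β = stance ticks per leg = 6
FL: stance ticks = 6; W→S at t=4 → φ=4
FR: stance ticks = 6; W→S at t=1 → φ=7
RL: stance ticks = 6; W→S at t=2 → φ=6
RR: stance ticks = 6; W→S at t=4 → φ=4


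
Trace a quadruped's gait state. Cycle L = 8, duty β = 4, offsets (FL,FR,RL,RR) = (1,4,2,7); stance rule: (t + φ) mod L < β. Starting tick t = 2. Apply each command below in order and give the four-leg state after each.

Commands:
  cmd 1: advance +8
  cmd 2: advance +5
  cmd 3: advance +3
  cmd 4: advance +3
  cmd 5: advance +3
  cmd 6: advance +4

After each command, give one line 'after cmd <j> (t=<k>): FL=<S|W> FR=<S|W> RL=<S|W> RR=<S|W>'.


start t=2: FL=S FR=W RL=W RR=S
cmd 1: advance +8 → t=10, phase=(3,6,4,1) → FL=S FR=W RL=W RR=S
cmd 2: advance +5 → t=15, phase=(0,3,1,6) → FL=S FR=S RL=S RR=W
cmd 3: advance +3 → t=18, phase=(3,6,4,1) → FL=S FR=W RL=W RR=S
cmd 4: advance +3 → t=21, phase=(6,1,7,4) → FL=W FR=S RL=W RR=W
cmd 5: advance +3 → t=24, phase=(1,4,2,7) → FL=S FR=W RL=S RR=W
cmd 6: advance +4 → t=28, phase=(5,0,6,3) → FL=W FR=S RL=W RR=S

after cmd 1 (t=10): FL=S FR=W RL=W RR=S
after cmd 2 (t=15): FL=S FR=S RL=S RR=W
after cmd 3 (t=18): FL=S FR=W RL=W RR=S
after cmd 4 (t=21): FL=W FR=S RL=W RR=W
after cmd 5 (t=24): FL=S FR=W RL=S RR=W
after cmd 6 (t=28): FL=W FR=S RL=W RR=S


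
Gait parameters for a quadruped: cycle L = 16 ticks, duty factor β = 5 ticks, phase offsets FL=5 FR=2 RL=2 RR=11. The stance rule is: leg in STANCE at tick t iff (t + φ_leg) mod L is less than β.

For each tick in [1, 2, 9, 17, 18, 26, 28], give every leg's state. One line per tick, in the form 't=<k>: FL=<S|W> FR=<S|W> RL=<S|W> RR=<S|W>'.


t=1: FL=W FR=S RL=S RR=W
t=2: FL=W FR=S RL=S RR=W
t=9: FL=W FR=W RL=W RR=S
t=17: FL=W FR=S RL=S RR=W
t=18: FL=W FR=S RL=S RR=W
t=26: FL=W FR=W RL=W RR=W
t=28: FL=S FR=W RL=W RR=W

t=1: phase=(6,3,3,12) vs β=5 → FL=W FR=S RL=S RR=W
t=2: phase=(7,4,4,13) vs β=5 → FL=W FR=S RL=S RR=W
t=9: phase=(14,11,11,4) vs β=5 → FL=W FR=W RL=W RR=S
t=17: phase=(6,3,3,12) vs β=5 → FL=W FR=S RL=S RR=W
t=18: phase=(7,4,4,13) vs β=5 → FL=W FR=S RL=S RR=W
t=26: phase=(15,12,12,5) vs β=5 → FL=W FR=W RL=W RR=W
t=28: phase=(1,14,14,7) vs β=5 → FL=S FR=W RL=W RR=W


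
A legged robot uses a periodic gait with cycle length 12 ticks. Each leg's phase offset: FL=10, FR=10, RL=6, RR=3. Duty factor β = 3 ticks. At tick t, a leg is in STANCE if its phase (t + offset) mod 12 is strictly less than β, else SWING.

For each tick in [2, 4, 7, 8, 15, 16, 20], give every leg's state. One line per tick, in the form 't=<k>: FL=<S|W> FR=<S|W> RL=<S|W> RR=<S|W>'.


t=2: FL=S FR=S RL=W RR=W
t=4: FL=S FR=S RL=W RR=W
t=7: FL=W FR=W RL=S RR=W
t=8: FL=W FR=W RL=S RR=W
t=15: FL=S FR=S RL=W RR=W
t=16: FL=S FR=S RL=W RR=W
t=20: FL=W FR=W RL=S RR=W

t=2: phase=(0,0,8,5) vs β=3 → FL=S FR=S RL=W RR=W
t=4: phase=(2,2,10,7) vs β=3 → FL=S FR=S RL=W RR=W
t=7: phase=(5,5,1,10) vs β=3 → FL=W FR=W RL=S RR=W
t=8: phase=(6,6,2,11) vs β=3 → FL=W FR=W RL=S RR=W
t=15: phase=(1,1,9,6) vs β=3 → FL=S FR=S RL=W RR=W
t=16: phase=(2,2,10,7) vs β=3 → FL=S FR=S RL=W RR=W
t=20: phase=(6,6,2,11) vs β=3 → FL=W FR=W RL=S RR=W


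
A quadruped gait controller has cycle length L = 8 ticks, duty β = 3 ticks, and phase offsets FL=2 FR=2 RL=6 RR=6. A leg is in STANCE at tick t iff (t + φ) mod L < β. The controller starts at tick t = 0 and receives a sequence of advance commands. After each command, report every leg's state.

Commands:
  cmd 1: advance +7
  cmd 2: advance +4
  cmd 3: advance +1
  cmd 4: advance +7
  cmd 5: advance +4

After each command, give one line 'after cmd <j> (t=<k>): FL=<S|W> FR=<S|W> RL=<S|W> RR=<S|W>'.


start t=0: FL=S FR=S RL=W RR=W
cmd 1: advance +7 → t=7, phase=(1,1,5,5) → FL=S FR=S RL=W RR=W
cmd 2: advance +4 → t=11, phase=(5,5,1,1) → FL=W FR=W RL=S RR=S
cmd 3: advance +1 → t=12, phase=(6,6,2,2) → FL=W FR=W RL=S RR=S
cmd 4: advance +7 → t=19, phase=(5,5,1,1) → FL=W FR=W RL=S RR=S
cmd 5: advance +4 → t=23, phase=(1,1,5,5) → FL=S FR=S RL=W RR=W

after cmd 1 (t=7): FL=S FR=S RL=W RR=W
after cmd 2 (t=11): FL=W FR=W RL=S RR=S
after cmd 3 (t=12): FL=W FR=W RL=S RR=S
after cmd 4 (t=19): FL=W FR=W RL=S RR=S
after cmd 5 (t=23): FL=S FR=S RL=W RR=W


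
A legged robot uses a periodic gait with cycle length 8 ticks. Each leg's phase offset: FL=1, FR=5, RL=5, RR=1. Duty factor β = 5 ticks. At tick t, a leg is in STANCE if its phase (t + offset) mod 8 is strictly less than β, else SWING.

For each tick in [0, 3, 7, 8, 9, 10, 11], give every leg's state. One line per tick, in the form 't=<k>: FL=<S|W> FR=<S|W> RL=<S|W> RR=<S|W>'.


t=0: FL=S FR=W RL=W RR=S
t=3: FL=S FR=S RL=S RR=S
t=7: FL=S FR=S RL=S RR=S
t=8: FL=S FR=W RL=W RR=S
t=9: FL=S FR=W RL=W RR=S
t=10: FL=S FR=W RL=W RR=S
t=11: FL=S FR=S RL=S RR=S

t=0: phase=(1,5,5,1) vs β=5 → FL=S FR=W RL=W RR=S
t=3: phase=(4,0,0,4) vs β=5 → FL=S FR=S RL=S RR=S
t=7: phase=(0,4,4,0) vs β=5 → FL=S FR=S RL=S RR=S
t=8: phase=(1,5,5,1) vs β=5 → FL=S FR=W RL=W RR=S
t=9: phase=(2,6,6,2) vs β=5 → FL=S FR=W RL=W RR=S
t=10: phase=(3,7,7,3) vs β=5 → FL=S FR=W RL=W RR=S
t=11: phase=(4,0,0,4) vs β=5 → FL=S FR=S RL=S RR=S


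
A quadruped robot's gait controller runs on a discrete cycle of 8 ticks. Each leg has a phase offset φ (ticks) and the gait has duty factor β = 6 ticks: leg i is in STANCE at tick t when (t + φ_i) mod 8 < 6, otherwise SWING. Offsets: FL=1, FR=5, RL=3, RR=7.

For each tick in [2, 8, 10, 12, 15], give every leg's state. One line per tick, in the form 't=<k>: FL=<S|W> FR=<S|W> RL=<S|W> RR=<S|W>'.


t=2: FL=S FR=W RL=S RR=S
t=8: FL=S FR=S RL=S RR=W
t=10: FL=S FR=W RL=S RR=S
t=12: FL=S FR=S RL=W RR=S
t=15: FL=S FR=S RL=S RR=W

t=2: phase=(3,7,5,1) vs β=6 → FL=S FR=W RL=S RR=S
t=8: phase=(1,5,3,7) vs β=6 → FL=S FR=S RL=S RR=W
t=10: phase=(3,7,5,1) vs β=6 → FL=S FR=W RL=S RR=S
t=12: phase=(5,1,7,3) vs β=6 → FL=S FR=S RL=W RR=S
t=15: phase=(0,4,2,6) vs β=6 → FL=S FR=S RL=S RR=W


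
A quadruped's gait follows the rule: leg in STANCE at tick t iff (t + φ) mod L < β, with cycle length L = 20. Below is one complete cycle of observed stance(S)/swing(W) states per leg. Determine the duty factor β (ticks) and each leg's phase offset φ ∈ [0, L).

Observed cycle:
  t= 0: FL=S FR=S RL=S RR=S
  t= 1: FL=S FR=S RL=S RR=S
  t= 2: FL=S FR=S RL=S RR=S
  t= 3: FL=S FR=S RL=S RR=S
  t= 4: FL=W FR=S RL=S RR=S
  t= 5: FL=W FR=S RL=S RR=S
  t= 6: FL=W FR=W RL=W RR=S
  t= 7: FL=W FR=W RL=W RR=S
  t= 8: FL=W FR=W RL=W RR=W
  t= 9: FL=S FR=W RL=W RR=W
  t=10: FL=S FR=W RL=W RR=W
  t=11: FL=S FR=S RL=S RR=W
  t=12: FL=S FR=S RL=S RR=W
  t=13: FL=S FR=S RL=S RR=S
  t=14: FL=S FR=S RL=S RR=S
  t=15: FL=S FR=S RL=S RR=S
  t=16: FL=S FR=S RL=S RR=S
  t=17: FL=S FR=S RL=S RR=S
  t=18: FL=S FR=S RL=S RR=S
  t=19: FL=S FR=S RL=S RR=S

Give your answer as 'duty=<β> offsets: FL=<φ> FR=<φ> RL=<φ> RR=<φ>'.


duty β = stance ticks per leg = 15
FL: stance ticks = 15; W→S at t=9 → φ=11
FR: stance ticks = 15; W→S at t=11 → φ=9
RL: stance ticks = 15; W→S at t=11 → φ=9
RR: stance ticks = 15; W→S at t=13 → φ=7

duty=15 offsets: FL=11 FR=9 RL=9 RR=7


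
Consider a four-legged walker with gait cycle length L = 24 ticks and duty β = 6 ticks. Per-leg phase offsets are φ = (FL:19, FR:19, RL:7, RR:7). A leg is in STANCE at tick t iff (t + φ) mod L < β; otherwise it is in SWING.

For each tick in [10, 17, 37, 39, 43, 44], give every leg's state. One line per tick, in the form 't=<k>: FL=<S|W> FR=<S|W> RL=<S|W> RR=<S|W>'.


t=10: FL=S FR=S RL=W RR=W
t=17: FL=W FR=W RL=S RR=S
t=37: FL=W FR=W RL=W RR=W
t=39: FL=W FR=W RL=W RR=W
t=43: FL=W FR=W RL=S RR=S
t=44: FL=W FR=W RL=S RR=S

t=10: phase=(5,5,17,17) vs β=6 → FL=S FR=S RL=W RR=W
t=17: phase=(12,12,0,0) vs β=6 → FL=W FR=W RL=S RR=S
t=37: phase=(8,8,20,20) vs β=6 → FL=W FR=W RL=W RR=W
t=39: phase=(10,10,22,22) vs β=6 → FL=W FR=W RL=W RR=W
t=43: phase=(14,14,2,2) vs β=6 → FL=W FR=W RL=S RR=S
t=44: phase=(15,15,3,3) vs β=6 → FL=W FR=W RL=S RR=S


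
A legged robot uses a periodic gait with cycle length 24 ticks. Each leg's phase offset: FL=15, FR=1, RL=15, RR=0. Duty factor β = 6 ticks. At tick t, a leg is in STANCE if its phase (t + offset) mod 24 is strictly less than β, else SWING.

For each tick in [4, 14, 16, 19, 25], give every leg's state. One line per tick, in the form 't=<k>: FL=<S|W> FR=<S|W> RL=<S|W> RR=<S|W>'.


t=4: FL=W FR=S RL=W RR=S
t=14: FL=S FR=W RL=S RR=W
t=16: FL=W FR=W RL=W RR=W
t=19: FL=W FR=W RL=W RR=W
t=25: FL=W FR=S RL=W RR=S

t=4: phase=(19,5,19,4) vs β=6 → FL=W FR=S RL=W RR=S
t=14: phase=(5,15,5,14) vs β=6 → FL=S FR=W RL=S RR=W
t=16: phase=(7,17,7,16) vs β=6 → FL=W FR=W RL=W RR=W
t=19: phase=(10,20,10,19) vs β=6 → FL=W FR=W RL=W RR=W
t=25: phase=(16,2,16,1) vs β=6 → FL=W FR=S RL=W RR=S


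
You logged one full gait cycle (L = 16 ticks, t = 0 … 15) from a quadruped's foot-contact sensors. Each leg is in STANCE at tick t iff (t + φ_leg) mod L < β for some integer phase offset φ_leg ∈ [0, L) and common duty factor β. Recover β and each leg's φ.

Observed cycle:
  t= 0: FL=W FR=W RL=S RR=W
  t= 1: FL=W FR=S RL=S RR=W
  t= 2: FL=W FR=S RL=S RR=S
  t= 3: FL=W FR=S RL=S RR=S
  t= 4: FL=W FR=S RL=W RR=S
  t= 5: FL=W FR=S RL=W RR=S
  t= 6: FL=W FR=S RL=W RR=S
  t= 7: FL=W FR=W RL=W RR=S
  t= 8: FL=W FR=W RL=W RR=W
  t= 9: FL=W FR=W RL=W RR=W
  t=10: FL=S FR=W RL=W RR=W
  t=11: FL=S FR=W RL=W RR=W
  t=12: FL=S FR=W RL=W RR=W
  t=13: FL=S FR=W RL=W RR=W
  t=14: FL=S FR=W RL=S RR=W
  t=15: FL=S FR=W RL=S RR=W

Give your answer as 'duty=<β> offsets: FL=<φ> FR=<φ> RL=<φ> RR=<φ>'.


duty β = stance ticks per leg = 6
FL: stance ticks = 6; W→S at t=10 → φ=6
FR: stance ticks = 6; W→S at t=1 → φ=15
RL: stance ticks = 6; W→S at t=14 → φ=2
RR: stance ticks = 6; W→S at t=2 → φ=14

duty=6 offsets: FL=6 FR=15 RL=2 RR=14


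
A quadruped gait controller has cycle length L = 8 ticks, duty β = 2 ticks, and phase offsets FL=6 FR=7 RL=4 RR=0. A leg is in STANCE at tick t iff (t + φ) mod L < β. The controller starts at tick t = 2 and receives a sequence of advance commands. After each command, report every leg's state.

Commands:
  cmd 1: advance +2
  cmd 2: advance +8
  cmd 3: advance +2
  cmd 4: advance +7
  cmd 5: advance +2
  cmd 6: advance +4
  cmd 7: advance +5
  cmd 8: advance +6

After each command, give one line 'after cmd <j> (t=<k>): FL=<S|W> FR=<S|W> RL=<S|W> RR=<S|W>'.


after cmd 1 (t=4): FL=W FR=W RL=S RR=W
after cmd 2 (t=12): FL=W FR=W RL=S RR=W
after cmd 3 (t=14): FL=W FR=W RL=W RR=W
after cmd 4 (t=21): FL=W FR=W RL=S RR=W
after cmd 5 (t=23): FL=W FR=W RL=W RR=W
after cmd 6 (t=27): FL=S FR=W RL=W RR=W
after cmd 7 (t=32): FL=W FR=W RL=W RR=S
after cmd 8 (t=38): FL=W FR=W RL=W RR=W

start t=2: FL=S FR=S RL=W RR=W
cmd 1: advance +2 → t=4, phase=(2,3,0,4) → FL=W FR=W RL=S RR=W
cmd 2: advance +8 → t=12, phase=(2,3,0,4) → FL=W FR=W RL=S RR=W
cmd 3: advance +2 → t=14, phase=(4,5,2,6) → FL=W FR=W RL=W RR=W
cmd 4: advance +7 → t=21, phase=(3,4,1,5) → FL=W FR=W RL=S RR=W
cmd 5: advance +2 → t=23, phase=(5,6,3,7) → FL=W FR=W RL=W RR=W
cmd 6: advance +4 → t=27, phase=(1,2,7,3) → FL=S FR=W RL=W RR=W
cmd 7: advance +5 → t=32, phase=(6,7,4,0) → FL=W FR=W RL=W RR=S
cmd 8: advance +6 → t=38, phase=(4,5,2,6) → FL=W FR=W RL=W RR=W


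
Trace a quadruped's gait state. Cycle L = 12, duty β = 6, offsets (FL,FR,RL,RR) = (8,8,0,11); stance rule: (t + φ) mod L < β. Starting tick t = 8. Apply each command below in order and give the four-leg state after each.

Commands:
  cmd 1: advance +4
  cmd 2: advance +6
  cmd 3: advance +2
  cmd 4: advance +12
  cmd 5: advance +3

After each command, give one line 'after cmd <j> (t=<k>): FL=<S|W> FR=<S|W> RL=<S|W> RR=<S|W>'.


after cmd 1 (t=12): FL=W FR=W RL=S RR=W
after cmd 2 (t=18): FL=S FR=S RL=W RR=S
after cmd 3 (t=20): FL=S FR=S RL=W RR=W
after cmd 4 (t=32): FL=S FR=S RL=W RR=W
after cmd 5 (t=35): FL=W FR=W RL=W RR=W

start t=8: FL=S FR=S RL=W RR=W
cmd 1: advance +4 → t=12, phase=(8,8,0,11) → FL=W FR=W RL=S RR=W
cmd 2: advance +6 → t=18, phase=(2,2,6,5) → FL=S FR=S RL=W RR=S
cmd 3: advance +2 → t=20, phase=(4,4,8,7) → FL=S FR=S RL=W RR=W
cmd 4: advance +12 → t=32, phase=(4,4,8,7) → FL=S FR=S RL=W RR=W
cmd 5: advance +3 → t=35, phase=(7,7,11,10) → FL=W FR=W RL=W RR=W


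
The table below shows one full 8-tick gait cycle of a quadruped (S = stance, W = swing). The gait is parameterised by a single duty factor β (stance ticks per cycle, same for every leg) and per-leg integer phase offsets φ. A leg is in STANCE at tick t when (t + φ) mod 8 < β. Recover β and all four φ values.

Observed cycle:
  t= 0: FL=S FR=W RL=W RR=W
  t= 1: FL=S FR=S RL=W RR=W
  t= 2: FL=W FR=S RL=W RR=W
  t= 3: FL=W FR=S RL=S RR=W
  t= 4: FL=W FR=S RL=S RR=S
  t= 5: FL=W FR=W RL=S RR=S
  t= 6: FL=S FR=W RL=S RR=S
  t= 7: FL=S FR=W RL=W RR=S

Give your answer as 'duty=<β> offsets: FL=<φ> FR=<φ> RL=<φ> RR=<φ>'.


duty=4 offsets: FL=2 FR=7 RL=5 RR=4

duty β = stance ticks per leg = 4
FL: stance ticks = 4; W→S at t=6 → φ=2
FR: stance ticks = 4; W→S at t=1 → φ=7
RL: stance ticks = 4; W→S at t=3 → φ=5
RR: stance ticks = 4; W→S at t=4 → φ=4
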